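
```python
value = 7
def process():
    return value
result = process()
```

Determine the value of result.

Step 1: value = 7 is defined in the global scope.
Step 2: process() looks up value. No local value exists, so Python checks the global scope via LEGB rule and finds value = 7.
Step 3: result = 7

The answer is 7.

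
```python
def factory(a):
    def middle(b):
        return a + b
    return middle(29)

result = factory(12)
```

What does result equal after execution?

Step 1: factory(12) passes a = 12.
Step 2: middle(29) has b = 29, reads a = 12 from enclosing.
Step 3: result = 12 + 29 = 41

The answer is 41.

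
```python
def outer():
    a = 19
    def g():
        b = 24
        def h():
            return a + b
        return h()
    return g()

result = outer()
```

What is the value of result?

Step 1: outer() defines a = 19. g() defines b = 24.
Step 2: h() accesses both from enclosing scopes: a = 19, b = 24.
Step 3: result = 19 + 24 = 43

The answer is 43.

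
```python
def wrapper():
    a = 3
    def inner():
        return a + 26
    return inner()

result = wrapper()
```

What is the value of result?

Step 1: wrapper() defines a = 3.
Step 2: inner() reads a = 3 from enclosing scope, returns 3 + 26 = 29.
Step 3: result = 29

The answer is 29.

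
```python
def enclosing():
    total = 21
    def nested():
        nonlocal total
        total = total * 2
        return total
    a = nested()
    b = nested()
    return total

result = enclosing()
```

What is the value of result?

Step 1: total starts at 21.
Step 2: First nested(): total = 21 * 2 = 42.
Step 3: Second nested(): total = 42 * 2 = 84.
Step 4: result = 84

The answer is 84.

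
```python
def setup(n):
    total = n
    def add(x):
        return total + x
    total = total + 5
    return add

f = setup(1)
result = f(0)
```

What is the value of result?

Step 1: setup(1) sets total = 1, then total = 1 + 5 = 6.
Step 2: Closures capture by reference, so add sees total = 6.
Step 3: f(0) returns 6 + 0 = 6

The answer is 6.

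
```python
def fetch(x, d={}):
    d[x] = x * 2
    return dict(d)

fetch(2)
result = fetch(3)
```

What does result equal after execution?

Step 1: Mutable default dict is shared across calls.
Step 2: First call adds 2: 4. Second call adds 3: 6.
Step 3: result = {2: 4, 3: 6}

The answer is {2: 4, 3: 6}.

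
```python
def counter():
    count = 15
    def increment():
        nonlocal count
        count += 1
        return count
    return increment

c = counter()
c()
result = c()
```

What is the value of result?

Step 1: counter() creates closure with count = 15.
Step 2: Each c() call increments count via nonlocal. After 2 calls: 15 + 2 = 17.
Step 3: result = 17

The answer is 17.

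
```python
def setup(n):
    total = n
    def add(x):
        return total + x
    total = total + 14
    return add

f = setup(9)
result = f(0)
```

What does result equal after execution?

Step 1: setup(9) sets total = 9, then total = 9 + 14 = 23.
Step 2: Closures capture by reference, so add sees total = 23.
Step 3: f(0) returns 23 + 0 = 23

The answer is 23.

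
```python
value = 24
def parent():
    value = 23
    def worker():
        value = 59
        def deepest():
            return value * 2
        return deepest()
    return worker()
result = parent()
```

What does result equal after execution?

Step 1: deepest() looks up value through LEGB: not local, finds value = 59 in enclosing worker().
Step 2: Returns 59 * 2 = 118.
Step 3: result = 118

The answer is 118.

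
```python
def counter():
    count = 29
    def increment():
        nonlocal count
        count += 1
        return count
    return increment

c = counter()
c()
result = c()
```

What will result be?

Step 1: counter() creates closure with count = 29.
Step 2: Each c() call increments count via nonlocal. After 2 calls: 29 + 2 = 31.
Step 3: result = 31

The answer is 31.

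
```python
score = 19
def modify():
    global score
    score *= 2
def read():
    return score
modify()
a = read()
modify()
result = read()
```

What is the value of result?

Step 1: score = 19.
Step 2: First modify(): score = 19 * 2 = 38.
Step 3: Second modify(): score = 38 * 2 = 76.
Step 4: read() returns 76

The answer is 76.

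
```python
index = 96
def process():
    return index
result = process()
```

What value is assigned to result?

Step 1: index = 96 is defined in the global scope.
Step 2: process() looks up index. No local index exists, so Python checks the global scope via LEGB rule and finds index = 96.
Step 3: result = 96

The answer is 96.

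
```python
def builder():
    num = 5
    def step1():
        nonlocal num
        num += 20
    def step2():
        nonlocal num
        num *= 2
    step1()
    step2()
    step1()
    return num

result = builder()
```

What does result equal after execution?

Step 1: num = 5.
Step 2: step1(): num = 5 + 20 = 25.
Step 3: step2(): num = 25 * 2 = 50.
Step 4: step1(): num = 50 + 20 = 70. result = 70

The answer is 70.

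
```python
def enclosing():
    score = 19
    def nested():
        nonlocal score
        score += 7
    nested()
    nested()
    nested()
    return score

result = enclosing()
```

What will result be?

Step 1: score starts at 19.
Step 2: nested() is called 3 times, each adding 7.
Step 3: score = 19 + 7 * 3 = 40

The answer is 40.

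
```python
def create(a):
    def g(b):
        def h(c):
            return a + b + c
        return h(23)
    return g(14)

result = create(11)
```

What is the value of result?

Step 1: a = 11, b = 14, c = 23 across three nested scopes.
Step 2: h() accesses all three via LEGB rule.
Step 3: result = 11 + 14 + 23 = 48

The answer is 48.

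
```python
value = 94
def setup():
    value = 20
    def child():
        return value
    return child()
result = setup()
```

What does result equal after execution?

Step 1: value = 94 globally, but setup() defines value = 20 locally.
Step 2: child() looks up value. Not in local scope, so checks enclosing scope (setup) and finds value = 20.
Step 3: result = 20

The answer is 20.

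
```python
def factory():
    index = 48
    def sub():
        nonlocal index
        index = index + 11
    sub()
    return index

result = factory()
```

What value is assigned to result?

Step 1: factory() sets index = 48.
Step 2: sub() uses nonlocal to modify index in factory's scope: index = 48 + 11 = 59.
Step 3: factory() returns the modified index = 59

The answer is 59.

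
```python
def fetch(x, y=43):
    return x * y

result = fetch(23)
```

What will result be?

Step 1: fetch(23) uses default y = 43.
Step 2: Returns 23 * 43 = 989.
Step 3: result = 989

The answer is 989.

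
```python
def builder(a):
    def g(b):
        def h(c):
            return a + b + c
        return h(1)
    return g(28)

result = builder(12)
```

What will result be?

Step 1: a = 12, b = 28, c = 1 across three nested scopes.
Step 2: h() accesses all three via LEGB rule.
Step 3: result = 12 + 28 + 1 = 41

The answer is 41.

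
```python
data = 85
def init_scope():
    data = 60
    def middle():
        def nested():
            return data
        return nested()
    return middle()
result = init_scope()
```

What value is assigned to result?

Step 1: init_scope() defines data = 60. middle() and nested() have no local data.
Step 2: nested() checks local (none), enclosing middle() (none), enclosing init_scope() and finds data = 60.
Step 3: result = 60

The answer is 60.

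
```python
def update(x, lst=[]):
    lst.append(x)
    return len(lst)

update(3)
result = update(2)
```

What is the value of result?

Step 1: Mutable default list persists between calls.
Step 2: First call: lst = [3], len = 1. Second call: lst = [3, 2], len = 2.
Step 3: result = 2

The answer is 2.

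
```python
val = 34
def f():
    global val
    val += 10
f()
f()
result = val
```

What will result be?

Step 1: val = 34.
Step 2: First f(): val = 34 + 10 = 44.
Step 3: Second f(): val = 44 + 10 = 54. result = 54

The answer is 54.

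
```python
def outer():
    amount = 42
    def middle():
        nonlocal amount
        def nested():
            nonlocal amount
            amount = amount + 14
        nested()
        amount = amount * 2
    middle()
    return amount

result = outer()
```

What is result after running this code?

Step 1: amount = 42.
Step 2: nested() adds 14: amount = 42 + 14 = 56.
Step 3: middle() doubles: amount = 56 * 2 = 112.
Step 4: result = 112

The answer is 112.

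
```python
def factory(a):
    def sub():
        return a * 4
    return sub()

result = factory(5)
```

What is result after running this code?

Step 1: factory(5) binds parameter a = 5.
Step 2: sub() accesses a = 5 from enclosing scope.
Step 3: result = 5 * 4 = 20

The answer is 20.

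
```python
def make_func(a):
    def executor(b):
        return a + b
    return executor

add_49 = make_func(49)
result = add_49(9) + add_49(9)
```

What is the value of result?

Step 1: add_49 captures a = 49.
Step 2: add_49(9) = 49 + 9 = 58, called twice.
Step 3: result = 58 + 58 = 116

The answer is 116.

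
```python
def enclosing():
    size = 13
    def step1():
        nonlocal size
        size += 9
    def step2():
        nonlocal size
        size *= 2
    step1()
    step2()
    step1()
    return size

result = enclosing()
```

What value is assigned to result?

Step 1: size = 13.
Step 2: step1(): size = 13 + 9 = 22.
Step 3: step2(): size = 22 * 2 = 44.
Step 4: step1(): size = 44 + 9 = 53. result = 53

The answer is 53.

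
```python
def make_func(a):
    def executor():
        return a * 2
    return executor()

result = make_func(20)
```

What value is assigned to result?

Step 1: make_func(20) binds parameter a = 20.
Step 2: executor() accesses a = 20 from enclosing scope.
Step 3: result = 20 * 2 = 40

The answer is 40.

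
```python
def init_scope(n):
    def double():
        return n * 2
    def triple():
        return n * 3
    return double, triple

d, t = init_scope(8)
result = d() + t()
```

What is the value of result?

Step 1: Both closures capture the same n = 8.
Step 2: d() = 8 * 2 = 16, t() = 8 * 3 = 24.
Step 3: result = 16 + 24 = 40

The answer is 40.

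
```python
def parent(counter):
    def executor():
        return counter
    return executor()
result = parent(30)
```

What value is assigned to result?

Step 1: parent(30) binds parameter counter = 30.
Step 2: executor() looks up counter in enclosing scope and finds the parameter counter = 30.
Step 3: result = 30

The answer is 30.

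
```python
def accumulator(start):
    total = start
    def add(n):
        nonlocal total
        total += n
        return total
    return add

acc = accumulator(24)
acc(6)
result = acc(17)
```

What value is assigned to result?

Step 1: accumulator(24) creates closure with total = 24.
Step 2: First acc(6): total = 24 + 6 = 30.
Step 3: Second acc(17): total = 30 + 17 = 47. result = 47

The answer is 47.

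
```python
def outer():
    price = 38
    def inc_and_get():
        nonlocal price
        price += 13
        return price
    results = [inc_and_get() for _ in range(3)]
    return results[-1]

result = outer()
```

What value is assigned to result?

Step 1: price = 38.
Step 2: Three calls to inc_and_get(), each adding 13.
Step 3: Last value = 38 + 13 * 3 = 77

The answer is 77.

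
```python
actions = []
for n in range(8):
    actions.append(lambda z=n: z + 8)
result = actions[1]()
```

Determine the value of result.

Step 1: Default argument z=n captures n's value at definition time.
Step 2: actions[1] was defined when n = 1, so z defaults to 1.
Step 3: result = 1 + 8 = 9 (default arg fixes the late binding issue)

The answer is 9.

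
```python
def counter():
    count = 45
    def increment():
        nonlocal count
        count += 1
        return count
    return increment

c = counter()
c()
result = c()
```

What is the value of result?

Step 1: counter() creates closure with count = 45.
Step 2: Each c() call increments count via nonlocal. After 2 calls: 45 + 2 = 47.
Step 3: result = 47

The answer is 47.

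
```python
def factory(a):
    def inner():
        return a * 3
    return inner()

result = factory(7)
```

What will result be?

Step 1: factory(7) binds parameter a = 7.
Step 2: inner() accesses a = 7 from enclosing scope.
Step 3: result = 7 * 3 = 21

The answer is 21.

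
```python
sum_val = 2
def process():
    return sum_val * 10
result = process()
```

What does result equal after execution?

Step 1: sum_val = 2 is defined globally.
Step 2: process() looks up sum_val from global scope = 2, then computes 2 * 10 = 20.
Step 3: result = 20

The answer is 20.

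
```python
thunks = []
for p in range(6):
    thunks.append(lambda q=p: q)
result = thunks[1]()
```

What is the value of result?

Step 1: Default argument q=p captures p's value at each iteration.
Step 2: thunks[1] captured q = 1 when p was 1.
Step 3: result = 1

The answer is 1.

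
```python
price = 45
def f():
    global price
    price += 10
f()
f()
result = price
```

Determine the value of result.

Step 1: price = 45.
Step 2: First f(): price = 45 + 10 = 55.
Step 3: Second f(): price = 55 + 10 = 65. result = 65

The answer is 65.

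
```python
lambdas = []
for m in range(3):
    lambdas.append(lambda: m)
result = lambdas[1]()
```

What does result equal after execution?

Step 1: The loop creates 3 lambdas, all referencing the same variable m.
Step 2: After the loop, m = 2 (final value).
Step 3: lambdas[1]() looks up m at call time and finds 2. This is the late binding gotcha. result = 2

The answer is 2.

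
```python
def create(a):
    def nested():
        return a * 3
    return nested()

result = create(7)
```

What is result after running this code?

Step 1: create(7) binds parameter a = 7.
Step 2: nested() accesses a = 7 from enclosing scope.
Step 3: result = 7 * 3 = 21

The answer is 21.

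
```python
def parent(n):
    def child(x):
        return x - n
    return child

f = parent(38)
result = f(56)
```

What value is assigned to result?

Step 1: parent(38) creates a closure capturing n = 38.
Step 2: f(56) computes 56 - 38 = 18.
Step 3: result = 18

The answer is 18.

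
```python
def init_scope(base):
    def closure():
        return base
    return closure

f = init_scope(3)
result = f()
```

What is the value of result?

Step 1: init_scope(3) creates closure capturing base = 3.
Step 2: f() returns the captured base = 3.
Step 3: result = 3

The answer is 3.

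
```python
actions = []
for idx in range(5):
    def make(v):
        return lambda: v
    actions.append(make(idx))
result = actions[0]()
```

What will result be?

Step 1: make(idx) creates a new scope capturing v = idx at call time.
Step 2: actions[0] = make(0), so its lambda captures v = 0.
Step 3: result = 0 (closure factory fixes late binding)

The answer is 0.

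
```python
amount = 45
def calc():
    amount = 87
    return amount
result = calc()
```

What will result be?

Step 1: Global amount = 45.
Step 2: calc() creates local amount = 87, shadowing the global.
Step 3: Returns local amount = 87. result = 87

The answer is 87.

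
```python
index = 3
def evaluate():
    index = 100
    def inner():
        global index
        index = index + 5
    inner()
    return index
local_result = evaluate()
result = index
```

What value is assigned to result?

Step 1: Global index = 3. evaluate() creates local index = 100.
Step 2: inner() declares global index and adds 5: global index = 3 + 5 = 8.
Step 3: evaluate() returns its local index = 100 (unaffected by inner).
Step 4: result = global index = 8

The answer is 8.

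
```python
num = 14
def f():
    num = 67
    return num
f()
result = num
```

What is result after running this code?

Step 1: num = 14 globally.
Step 2: f() creates a LOCAL num = 67 (no global keyword!).
Step 3: The global num is unchanged. result = 14

The answer is 14.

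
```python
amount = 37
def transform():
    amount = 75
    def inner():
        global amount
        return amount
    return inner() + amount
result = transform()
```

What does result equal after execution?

Step 1: Global amount = 37. transform() shadows with local amount = 75.
Step 2: inner() uses global keyword, so inner() returns global amount = 37.
Step 3: transform() returns 37 + 75 = 112

The answer is 112.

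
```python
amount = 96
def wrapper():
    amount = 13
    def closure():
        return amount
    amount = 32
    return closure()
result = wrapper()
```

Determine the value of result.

Step 1: wrapper() sets amount = 13, then later amount = 32.
Step 2: closure() is called after amount is reassigned to 32. Closures capture variables by reference, not by value.
Step 3: result = 32

The answer is 32.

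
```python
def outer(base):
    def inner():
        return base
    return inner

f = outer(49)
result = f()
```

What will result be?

Step 1: outer(49) creates closure capturing base = 49.
Step 2: f() returns the captured base = 49.
Step 3: result = 49

The answer is 49.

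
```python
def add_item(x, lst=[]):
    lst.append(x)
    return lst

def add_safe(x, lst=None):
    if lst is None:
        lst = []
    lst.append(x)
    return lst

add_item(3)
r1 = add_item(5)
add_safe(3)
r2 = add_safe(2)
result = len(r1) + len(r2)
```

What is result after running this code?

Step 1: add_item shares mutable default: after 2 calls, lst = [3, 5], len = 2.
Step 2: add_safe creates fresh list each time: r2 = [2], len = 1.
Step 3: result = 2 + 1 = 3

The answer is 3.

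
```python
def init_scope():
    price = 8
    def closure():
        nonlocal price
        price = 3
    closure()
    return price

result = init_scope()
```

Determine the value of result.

Step 1: init_scope() sets price = 8.
Step 2: closure() uses nonlocal to reassign price = 3.
Step 3: result = 3

The answer is 3.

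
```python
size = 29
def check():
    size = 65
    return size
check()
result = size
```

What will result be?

Step 1: Global size = 29.
Step 2: check() creates local size = 65 (shadow, not modification).
Step 3: After check() returns, global size is unchanged. result = 29

The answer is 29.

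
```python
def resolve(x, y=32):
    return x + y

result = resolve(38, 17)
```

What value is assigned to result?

Step 1: resolve(38, 17) overrides default y with 17.
Step 2: Returns 38 + 17 = 55.
Step 3: result = 55

The answer is 55.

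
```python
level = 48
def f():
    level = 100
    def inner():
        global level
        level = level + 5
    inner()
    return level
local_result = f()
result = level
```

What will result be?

Step 1: Global level = 48. f() creates local level = 100.
Step 2: inner() declares global level and adds 5: global level = 48 + 5 = 53.
Step 3: f() returns its local level = 100 (unaffected by inner).
Step 4: result = global level = 53

The answer is 53.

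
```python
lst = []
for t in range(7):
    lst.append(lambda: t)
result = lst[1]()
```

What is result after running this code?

Step 1: The loop creates 7 lambdas, all referencing the same variable t.
Step 2: After the loop, t = 6 (final value).
Step 3: lst[1]() looks up t at call time and finds 6. This is the late binding gotcha. result = 6

The answer is 6.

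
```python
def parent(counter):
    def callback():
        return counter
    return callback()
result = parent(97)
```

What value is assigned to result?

Step 1: parent(97) binds parameter counter = 97.
Step 2: callback() looks up counter in enclosing scope and finds the parameter counter = 97.
Step 3: result = 97

The answer is 97.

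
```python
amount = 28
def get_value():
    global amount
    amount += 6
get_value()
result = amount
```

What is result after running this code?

Step 1: amount = 28 globally.
Step 2: get_value() modifies global amount: amount += 6 = 34.
Step 3: result = 34

The answer is 34.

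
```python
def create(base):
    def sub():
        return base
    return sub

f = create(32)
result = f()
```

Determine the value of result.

Step 1: create(32) creates closure capturing base = 32.
Step 2: f() returns the captured base = 32.
Step 3: result = 32

The answer is 32.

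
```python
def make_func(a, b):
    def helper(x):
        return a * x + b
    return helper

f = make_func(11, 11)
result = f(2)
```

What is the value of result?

Step 1: make_func(11, 11) captures a = 11, b = 11.
Step 2: f(2) computes 11 * 2 + 11 = 33.
Step 3: result = 33

The answer is 33.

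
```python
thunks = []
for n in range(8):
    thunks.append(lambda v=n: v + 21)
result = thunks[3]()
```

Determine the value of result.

Step 1: Default argument v=n captures n's value at definition time.
Step 2: thunks[3] was defined when n = 3, so v defaults to 3.
Step 3: result = 3 + 21 = 24 (default arg fixes the late binding issue)

The answer is 24.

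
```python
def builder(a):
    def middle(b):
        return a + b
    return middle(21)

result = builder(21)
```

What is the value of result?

Step 1: builder(21) passes a = 21.
Step 2: middle(21) has b = 21, reads a = 21 from enclosing.
Step 3: result = 21 + 21 = 42

The answer is 42.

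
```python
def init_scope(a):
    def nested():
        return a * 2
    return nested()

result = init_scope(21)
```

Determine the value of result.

Step 1: init_scope(21) binds parameter a = 21.
Step 2: nested() accesses a = 21 from enclosing scope.
Step 3: result = 21 * 2 = 42

The answer is 42.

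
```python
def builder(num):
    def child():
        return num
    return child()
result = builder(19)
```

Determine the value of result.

Step 1: builder(19) binds parameter num = 19.
Step 2: child() looks up num in enclosing scope and finds the parameter num = 19.
Step 3: result = 19

The answer is 19.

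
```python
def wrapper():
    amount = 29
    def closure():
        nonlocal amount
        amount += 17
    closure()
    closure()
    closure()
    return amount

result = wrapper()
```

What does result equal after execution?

Step 1: amount starts at 29.
Step 2: closure() is called 3 times, each adding 17.
Step 3: amount = 29 + 17 * 3 = 80

The answer is 80.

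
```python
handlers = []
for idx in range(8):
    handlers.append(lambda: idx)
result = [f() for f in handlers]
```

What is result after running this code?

Step 1: All 8 lambdas share the same variable idx.
Step 2: After the loop, idx = 7.
Step 3: Each call returns 7. result = [7, 7, 7, 7, 7, 7, 7, 7]

The answer is [7, 7, 7, 7, 7, 7, 7, 7].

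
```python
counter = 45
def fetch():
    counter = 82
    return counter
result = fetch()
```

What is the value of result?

Step 1: Global counter = 45.
Step 2: fetch() creates local counter = 82, shadowing the global.
Step 3: Returns local counter = 82. result = 82

The answer is 82.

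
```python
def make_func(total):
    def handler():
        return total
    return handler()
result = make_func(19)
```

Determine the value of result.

Step 1: make_func(19) binds parameter total = 19.
Step 2: handler() looks up total in enclosing scope and finds the parameter total = 19.
Step 3: result = 19

The answer is 19.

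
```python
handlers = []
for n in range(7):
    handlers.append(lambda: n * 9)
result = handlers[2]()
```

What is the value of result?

Step 1: All lambdas reference the same variable n (late binding).
Step 2: After the loop, n = 6. Every lambda returns n * 9.
Step 3: handlers[2]() = 6 * 9 = 54

The answer is 54.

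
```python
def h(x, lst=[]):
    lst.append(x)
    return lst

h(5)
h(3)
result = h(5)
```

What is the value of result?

Step 1: Mutable default argument gotcha! The list [] is created once.
Step 2: Each call appends to the SAME list: [5], [5, 3], [5, 3, 5].
Step 3: result = [5, 3, 5]

The answer is [5, 3, 5].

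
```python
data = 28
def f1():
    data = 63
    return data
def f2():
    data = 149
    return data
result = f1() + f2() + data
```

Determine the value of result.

Step 1: Each function shadows global data with its own local.
Step 2: f1() returns 63, f2() returns 149.
Step 3: Global data = 28 is unchanged. result = 63 + 149 + 28 = 240

The answer is 240.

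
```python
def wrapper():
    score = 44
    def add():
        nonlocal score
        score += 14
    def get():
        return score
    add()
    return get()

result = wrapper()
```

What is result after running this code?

Step 1: score = 44. add() modifies it via nonlocal, get() reads it.
Step 2: add() makes score = 44 + 14 = 58.
Step 3: get() returns 58. result = 58

The answer is 58.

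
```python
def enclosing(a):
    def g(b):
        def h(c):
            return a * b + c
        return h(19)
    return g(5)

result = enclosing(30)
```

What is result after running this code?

Step 1: a = 30, b = 5, c = 19.
Step 2: h() computes a * b + c = 30 * 5 + 19 = 169.
Step 3: result = 169

The answer is 169.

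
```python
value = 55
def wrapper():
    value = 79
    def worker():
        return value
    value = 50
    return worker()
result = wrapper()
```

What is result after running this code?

Step 1: wrapper() sets value = 79, then later value = 50.
Step 2: worker() is called after value is reassigned to 50. Closures capture variables by reference, not by value.
Step 3: result = 50

The answer is 50.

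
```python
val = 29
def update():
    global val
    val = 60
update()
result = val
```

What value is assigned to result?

Step 1: val = 29 globally.
Step 2: update() declares global val and sets it to 60.
Step 3: After update(), global val = 60. result = 60

The answer is 60.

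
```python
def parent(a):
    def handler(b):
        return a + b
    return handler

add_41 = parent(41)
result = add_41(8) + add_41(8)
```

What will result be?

Step 1: add_41 captures a = 41.
Step 2: add_41(8) = 41 + 8 = 49, called twice.
Step 3: result = 49 + 49 = 98

The answer is 98.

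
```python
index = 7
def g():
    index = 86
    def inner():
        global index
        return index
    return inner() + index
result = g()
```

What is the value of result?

Step 1: Global index = 7. g() shadows with local index = 86.
Step 2: inner() uses global keyword, so inner() returns global index = 7.
Step 3: g() returns 7 + 86 = 93

The answer is 93.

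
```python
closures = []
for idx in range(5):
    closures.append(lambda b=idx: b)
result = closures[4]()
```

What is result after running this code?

Step 1: Default argument b=idx captures idx's value at each iteration.
Step 2: closures[4] captured b = 4 when idx was 4.
Step 3: result = 4

The answer is 4.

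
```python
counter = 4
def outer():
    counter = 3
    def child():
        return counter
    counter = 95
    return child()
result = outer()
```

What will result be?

Step 1: outer() sets counter = 3, then later counter = 95.
Step 2: child() is called after counter is reassigned to 95. Closures capture variables by reference, not by value.
Step 3: result = 95

The answer is 95.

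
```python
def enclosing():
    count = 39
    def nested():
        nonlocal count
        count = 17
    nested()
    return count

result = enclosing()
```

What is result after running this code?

Step 1: enclosing() sets count = 39.
Step 2: nested() uses nonlocal to reassign count = 17.
Step 3: result = 17

The answer is 17.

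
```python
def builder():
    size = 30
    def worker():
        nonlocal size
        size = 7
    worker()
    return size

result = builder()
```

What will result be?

Step 1: builder() sets size = 30.
Step 2: worker() uses nonlocal to reassign size = 7.
Step 3: result = 7

The answer is 7.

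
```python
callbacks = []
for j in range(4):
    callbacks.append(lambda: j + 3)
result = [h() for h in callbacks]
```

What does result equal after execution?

Step 1: All lambdas capture j by reference. After the loop, j = 3.
Step 2: Each call returns 3 + 3 = 6.
Step 3: result = [6, 6, 6, 6]

The answer is [6, 6, 6, 6].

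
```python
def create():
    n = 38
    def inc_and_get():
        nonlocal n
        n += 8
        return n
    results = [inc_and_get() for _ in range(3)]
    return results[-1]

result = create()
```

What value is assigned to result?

Step 1: n = 38.
Step 2: Three calls to inc_and_get(), each adding 8.
Step 3: Last value = 38 + 8 * 3 = 62

The answer is 62.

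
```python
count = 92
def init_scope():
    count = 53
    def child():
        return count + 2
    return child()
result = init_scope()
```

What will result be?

Step 1: init_scope() shadows global count with count = 53.
Step 2: child() finds count = 53 in enclosing scope, computes 53 + 2 = 55.
Step 3: result = 55

The answer is 55.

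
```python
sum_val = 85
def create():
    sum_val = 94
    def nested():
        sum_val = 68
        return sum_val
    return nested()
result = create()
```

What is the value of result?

Step 1: Three scopes define sum_val: global (85), create (94), nested (68).
Step 2: nested() has its own local sum_val = 68, which shadows both enclosing and global.
Step 3: result = 68 (local wins in LEGB)

The answer is 68.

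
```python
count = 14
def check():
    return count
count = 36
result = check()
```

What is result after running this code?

Step 1: count is first set to 14, then reassigned to 36.
Step 2: check() is called after the reassignment, so it looks up the current global count = 36.
Step 3: result = 36

The answer is 36.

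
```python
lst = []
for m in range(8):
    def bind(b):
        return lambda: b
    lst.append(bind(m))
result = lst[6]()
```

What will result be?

Step 1: bind(m) creates a new scope capturing b = m at call time.
Step 2: lst[6] = bind(6), so its lambda captures b = 6.
Step 3: result = 6 (closure factory fixes late binding)

The answer is 6.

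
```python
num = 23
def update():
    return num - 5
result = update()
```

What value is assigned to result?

Step 1: num = 23 is defined globally.
Step 2: update() looks up num from global scope = 23, then computes 23 - 5 = 18.
Step 3: result = 18

The answer is 18.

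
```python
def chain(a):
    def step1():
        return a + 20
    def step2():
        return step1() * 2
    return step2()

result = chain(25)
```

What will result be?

Step 1: chain(25) captures a = 25.
Step 2: step2() calls step1() which returns 25 + 20 = 45.
Step 3: step2() returns 45 * 2 = 90

The answer is 90.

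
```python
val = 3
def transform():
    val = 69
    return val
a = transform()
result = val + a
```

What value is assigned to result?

Step 1: Global val = 3. transform() returns local val = 69.
Step 2: a = 69. Global val still = 3.
Step 3: result = 3 + 69 = 72

The answer is 72.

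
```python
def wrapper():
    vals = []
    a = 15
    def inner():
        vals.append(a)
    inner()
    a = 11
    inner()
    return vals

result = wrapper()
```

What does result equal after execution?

Step 1: a = 15. inner() appends current a to vals.
Step 2: First inner(): appends 15. Then a = 11.
Step 3: Second inner(): appends 11 (closure sees updated a). result = [15, 11]

The answer is [15, 11].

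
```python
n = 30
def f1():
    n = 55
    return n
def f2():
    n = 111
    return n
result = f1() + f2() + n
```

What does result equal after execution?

Step 1: Each function shadows global n with its own local.
Step 2: f1() returns 55, f2() returns 111.
Step 3: Global n = 30 is unchanged. result = 55 + 111 + 30 = 196

The answer is 196.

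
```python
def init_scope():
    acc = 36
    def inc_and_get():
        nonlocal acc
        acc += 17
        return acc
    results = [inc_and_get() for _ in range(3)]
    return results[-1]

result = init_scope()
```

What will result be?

Step 1: acc = 36.
Step 2: Three calls to inc_and_get(), each adding 17.
Step 3: Last value = 36 + 17 * 3 = 87

The answer is 87.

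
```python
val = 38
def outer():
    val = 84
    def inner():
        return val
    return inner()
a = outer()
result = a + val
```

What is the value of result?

Step 1: outer() has local val = 84. inner() reads from enclosing.
Step 2: outer() returns 84. Global val = 38 unchanged.
Step 3: result = 84 + 38 = 122

The answer is 122.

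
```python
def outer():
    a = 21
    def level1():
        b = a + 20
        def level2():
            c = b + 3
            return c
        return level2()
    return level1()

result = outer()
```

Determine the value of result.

Step 1: a = 21. b = a + 20 = 41.
Step 2: c = b + 3 = 41 + 3 = 44.
Step 3: result = 44

The answer is 44.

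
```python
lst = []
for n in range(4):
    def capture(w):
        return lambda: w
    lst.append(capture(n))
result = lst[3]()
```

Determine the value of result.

Step 1: capture(n) creates a new scope capturing w = n at call time.
Step 2: lst[3] = capture(3), so its lambda captures w = 3.
Step 3: result = 3 (closure factory fixes late binding)

The answer is 3.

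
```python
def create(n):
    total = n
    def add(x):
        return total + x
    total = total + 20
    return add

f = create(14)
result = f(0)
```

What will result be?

Step 1: create(14) sets total = 14, then total = 14 + 20 = 34.
Step 2: Closures capture by reference, so add sees total = 34.
Step 3: f(0) returns 34 + 0 = 34

The answer is 34.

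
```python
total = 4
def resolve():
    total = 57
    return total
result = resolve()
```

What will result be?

Step 1: Global total = 4.
Step 2: resolve() creates local total = 57, shadowing the global.
Step 3: Returns local total = 57. result = 57

The answer is 57.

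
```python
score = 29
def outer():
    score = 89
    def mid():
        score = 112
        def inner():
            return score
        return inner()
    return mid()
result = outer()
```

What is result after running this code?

Step 1: Three levels of shadowing: global 29, outer 89, mid 112.
Step 2: inner() finds score = 112 in enclosing mid() scope.
Step 3: result = 112

The answer is 112.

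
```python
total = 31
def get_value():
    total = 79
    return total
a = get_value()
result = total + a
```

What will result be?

Step 1: Global total = 31. get_value() returns local total = 79.
Step 2: a = 79. Global total still = 31.
Step 3: result = 31 + 79 = 110

The answer is 110.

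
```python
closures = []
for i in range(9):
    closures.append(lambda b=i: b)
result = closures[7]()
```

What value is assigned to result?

Step 1: Default argument b=i captures i's value at each iteration.
Step 2: closures[7] captured b = 7 when i was 7.
Step 3: result = 7

The answer is 7.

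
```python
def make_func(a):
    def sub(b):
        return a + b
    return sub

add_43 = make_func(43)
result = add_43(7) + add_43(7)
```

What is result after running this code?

Step 1: add_43 captures a = 43.
Step 2: add_43(7) = 43 + 7 = 50, called twice.
Step 3: result = 50 + 50 = 100

The answer is 100.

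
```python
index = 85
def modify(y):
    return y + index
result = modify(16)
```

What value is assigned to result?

Step 1: index = 85 is defined globally.
Step 2: modify(16) uses parameter y = 16 and looks up index from global scope = 85.
Step 3: result = 16 + 85 = 101

The answer is 101.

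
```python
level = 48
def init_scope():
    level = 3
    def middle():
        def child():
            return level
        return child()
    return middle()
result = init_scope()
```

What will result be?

Step 1: init_scope() defines level = 3. middle() and child() have no local level.
Step 2: child() checks local (none), enclosing middle() (none), enclosing init_scope() and finds level = 3.
Step 3: result = 3

The answer is 3.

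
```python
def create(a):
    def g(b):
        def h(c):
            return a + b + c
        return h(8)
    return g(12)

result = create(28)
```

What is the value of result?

Step 1: a = 28, b = 12, c = 8 across three nested scopes.
Step 2: h() accesses all three via LEGB rule.
Step 3: result = 28 + 12 + 8 = 48

The answer is 48.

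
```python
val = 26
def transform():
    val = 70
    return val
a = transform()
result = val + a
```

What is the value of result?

Step 1: Global val = 26. transform() returns local val = 70.
Step 2: a = 70. Global val still = 26.
Step 3: result = 26 + 70 = 96

The answer is 96.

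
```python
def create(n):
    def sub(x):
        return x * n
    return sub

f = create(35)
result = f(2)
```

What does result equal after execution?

Step 1: create(35) creates a closure capturing n = 35.
Step 2: f(2) computes 2 * 35 = 70.
Step 3: result = 70

The answer is 70.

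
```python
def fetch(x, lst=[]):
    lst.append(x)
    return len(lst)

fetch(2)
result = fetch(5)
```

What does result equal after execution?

Step 1: Mutable default list persists between calls.
Step 2: First call: lst = [2], len = 1. Second call: lst = [2, 5], len = 2.
Step 3: result = 2

The answer is 2.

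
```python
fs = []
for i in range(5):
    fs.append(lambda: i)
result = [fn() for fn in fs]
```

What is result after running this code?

Step 1: All 5 lambdas share the same variable i.
Step 2: After the loop, i = 4.
Step 3: Each call returns 4. result = [4, 4, 4, 4, 4]

The answer is [4, 4, 4, 4, 4].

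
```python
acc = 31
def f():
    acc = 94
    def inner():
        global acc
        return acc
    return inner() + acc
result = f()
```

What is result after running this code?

Step 1: Global acc = 31. f() shadows with local acc = 94.
Step 2: inner() uses global keyword, so inner() returns global acc = 31.
Step 3: f() returns 31 + 94 = 125

The answer is 125.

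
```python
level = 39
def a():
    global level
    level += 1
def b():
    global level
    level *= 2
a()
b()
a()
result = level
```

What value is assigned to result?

Step 1: level = 39.
Step 2: a(): level = 39 + 1 = 40.
Step 3: b(): level = 40 * 2 = 80.
Step 4: a(): level = 80 + 1 = 81

The answer is 81.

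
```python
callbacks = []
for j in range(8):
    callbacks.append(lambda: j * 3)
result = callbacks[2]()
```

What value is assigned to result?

Step 1: All lambdas reference the same variable j (late binding).
Step 2: After the loop, j = 7. Every lambda returns j * 3.
Step 3: callbacks[2]() = 7 * 3 = 21

The answer is 21.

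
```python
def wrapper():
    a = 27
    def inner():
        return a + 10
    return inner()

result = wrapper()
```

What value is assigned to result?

Step 1: wrapper() defines a = 27.
Step 2: inner() reads a = 27 from enclosing scope, returns 27 + 10 = 37.
Step 3: result = 37

The answer is 37.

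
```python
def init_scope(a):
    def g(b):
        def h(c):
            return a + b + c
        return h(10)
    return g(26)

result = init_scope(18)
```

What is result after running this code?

Step 1: a = 18, b = 26, c = 10 across three nested scopes.
Step 2: h() accesses all three via LEGB rule.
Step 3: result = 18 + 26 + 10 = 54

The answer is 54.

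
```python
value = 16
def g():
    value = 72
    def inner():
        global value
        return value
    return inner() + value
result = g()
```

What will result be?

Step 1: Global value = 16. g() shadows with local value = 72.
Step 2: inner() uses global keyword, so inner() returns global value = 16.
Step 3: g() returns 16 + 72 = 88

The answer is 88.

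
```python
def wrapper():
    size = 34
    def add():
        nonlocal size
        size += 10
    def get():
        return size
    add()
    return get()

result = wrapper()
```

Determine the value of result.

Step 1: size = 34. add() modifies it via nonlocal, get() reads it.
Step 2: add() makes size = 34 + 10 = 44.
Step 3: get() returns 44. result = 44

The answer is 44.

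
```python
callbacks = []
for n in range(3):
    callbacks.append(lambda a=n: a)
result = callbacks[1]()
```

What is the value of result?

Step 1: Default argument a=n captures n's value at each iteration.
Step 2: callbacks[1] captured a = 1 when n was 1.
Step 3: result = 1

The answer is 1.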